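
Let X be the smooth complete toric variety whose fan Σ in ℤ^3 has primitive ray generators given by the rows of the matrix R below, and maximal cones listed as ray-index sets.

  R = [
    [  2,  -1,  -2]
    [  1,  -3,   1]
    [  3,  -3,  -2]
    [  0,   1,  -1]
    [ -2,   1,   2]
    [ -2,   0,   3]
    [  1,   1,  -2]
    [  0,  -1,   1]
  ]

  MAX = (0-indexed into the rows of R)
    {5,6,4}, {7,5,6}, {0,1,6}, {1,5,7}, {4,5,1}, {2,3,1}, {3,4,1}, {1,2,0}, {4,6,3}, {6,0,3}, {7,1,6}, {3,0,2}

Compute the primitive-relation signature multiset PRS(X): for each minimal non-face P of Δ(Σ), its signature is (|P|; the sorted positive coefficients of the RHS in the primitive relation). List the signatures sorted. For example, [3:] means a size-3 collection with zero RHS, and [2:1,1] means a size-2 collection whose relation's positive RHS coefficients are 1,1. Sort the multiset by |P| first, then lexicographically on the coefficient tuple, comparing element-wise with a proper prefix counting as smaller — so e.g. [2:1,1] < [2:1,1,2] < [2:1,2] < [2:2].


Σ has 14 primitive collections:

  • {0,4}:  v_{0} + v_{4} = 0  →  sig = [2:]
  • {3,7}:  v_{3} + v_{7} = 0  →  sig = [2:]
  • {0,5}:  v_{0} + v_{5} = v_{7}  →  sig = [2:1]
  • {2,5}:  v_{2} + v_{5} = v_{1}  →  sig = [2:1]
  • {3,5}:  v_{3} + v_{5} = v_{4}  →  sig = [2:1]
  • {4,7}:  v_{4} + v_{7} = v_{5}  →  sig = [2:1]
  • {0,7}:  v_{0} + v_{7} = v_{1} + v_{6}  →  sig = [2:1,1]
  • {2,4}:  v_{2} + v_{4} = v_{1} + v_{3}  →  sig = [2:1,1]
  • {2,7}:  v_{2} + v_{7} = v_{0} + v_{1}  →  sig = [2:1,1]
  • {2,6}:  v_{2} + v_{6} = 2·v_{0}  →  sig = [2:2]
  • {0,1,3}:  v_{0} + v_{1} + v_{3} = v_{2}  →  sig = [3:1]
  • {1,3,6}:  v_{1} + v_{3} + v_{6} = v_{0}  →  sig = [3:1]
  • {1,4,6}:  v_{1} + v_{4} + v_{6} = v_{7}  →  sig = [3:1]
  • {1,5,6}:  v_{1} + v_{5} + v_{6} = 2·v_{7}  →  sig = [3:2]

Signatures (|P|; sorted positive RHS coefficients), sorted:
{ [2:] ×2,  [2:1] ×4,  [2:1,1] ×3,  [2:2],  [3:1] ×3,  [3:2] }


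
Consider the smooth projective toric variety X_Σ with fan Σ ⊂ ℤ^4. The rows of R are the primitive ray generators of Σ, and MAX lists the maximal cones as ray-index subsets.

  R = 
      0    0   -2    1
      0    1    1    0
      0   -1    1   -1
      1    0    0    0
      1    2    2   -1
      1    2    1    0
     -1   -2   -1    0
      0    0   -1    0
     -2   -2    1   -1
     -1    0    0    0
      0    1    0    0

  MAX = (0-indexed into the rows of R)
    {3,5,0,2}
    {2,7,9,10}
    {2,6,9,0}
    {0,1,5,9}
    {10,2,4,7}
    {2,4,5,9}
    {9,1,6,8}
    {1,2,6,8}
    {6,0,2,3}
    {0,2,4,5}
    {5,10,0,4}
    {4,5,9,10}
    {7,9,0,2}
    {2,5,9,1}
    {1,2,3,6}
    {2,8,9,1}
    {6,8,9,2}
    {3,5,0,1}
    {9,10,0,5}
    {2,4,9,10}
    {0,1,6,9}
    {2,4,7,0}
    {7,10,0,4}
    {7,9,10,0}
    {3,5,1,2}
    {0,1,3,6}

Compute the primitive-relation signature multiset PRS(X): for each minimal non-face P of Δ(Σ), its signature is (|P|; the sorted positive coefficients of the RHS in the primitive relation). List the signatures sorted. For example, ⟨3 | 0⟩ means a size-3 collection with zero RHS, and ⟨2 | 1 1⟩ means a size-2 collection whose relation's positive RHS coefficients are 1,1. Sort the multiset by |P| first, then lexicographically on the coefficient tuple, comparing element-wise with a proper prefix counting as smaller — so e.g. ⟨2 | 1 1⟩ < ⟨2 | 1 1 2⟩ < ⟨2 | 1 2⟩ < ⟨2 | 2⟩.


25 collections generate NE(X_Σ); each relation:

  P={3,9}:  v_{3} + v_{9} = 0  ⇒ sig = ⟨2 | 0⟩
  P={5,6}:  v_{5} + v_{6} = 0  ⇒ sig = ⟨2 | 0⟩
  P={1,7}:  v_{1} + v_{7} = v_{10}  ⇒ sig = ⟨2 | 1⟩
  P={0,8}:  v_{0} + v_{8} = v_{6} + v_{9}  ⇒ sig = ⟨2 | 1 1⟩
  P={1,10}:  v_{1} + v_{10} = v_{5} + v_{9}  ⇒ sig = ⟨2 | 1 1⟩
  P={4,6}:  v_{4} + v_{6} = v_{2} + v_{10}  ⇒ sig = ⟨2 | 1 1⟩
  P={5,7}:  v_{5} + v_{7} = v_{0} + v_{4}  ⇒ sig = ⟨2 | 1 1⟩
  P={3,8}:  v_{3} + v_{8} = v_{1} + v_{2} + v_{6}  ⇒ sig = ⟨2 | 1 1 1⟩
  P={3,10}:  v_{3} + v_{10} = v_{0} + v_{2} + v_{5}  ⇒ sig = ⟨2 | 1 1 1⟩
  P={5,8}:  v_{5} + v_{8} = v_{1} + v_{2} + v_{9}  ⇒ sig = ⟨2 | 1 1 1⟩
  P={6,10}:  v_{6} + v_{10} = v_{0} + v_{2} + v_{9}  ⇒ sig = ⟨2 | 1 1 1⟩
  P={1,4}:  v_{1} + v_{4} = v_{2} + 2·v_{5} + v_{9}  ⇒ sig = ⟨2 | 1 1 2⟩
  P={8,10}:  v_{8} + v_{10} = v_{2} + 2·v_{9}  ⇒ sig = ⟨2 | 1 2⟩
  P={3,4}:  v_{3} + v_{4} = v_{0} + 2·v_{2} + 2·v_{5}  ⇒ sig = ⟨2 | 1 2 2⟩
  P={3,7}:  v_{3} + v_{7} = 2·v_{0} + 2·v_{2} + v_{5}  ⇒ sig = ⟨2 | 1 2 2⟩
  P={4,8}:  v_{4} + v_{8} = 2·v_{2} + v_{5} + 2·v_{9}  ⇒ sig = ⟨2 | 1 2 2⟩
  P={6,7}:  v_{6} + v_{7} = 2·v_{0} + 2·v_{2} + v_{9}  ⇒ sig = ⟨2 | 1 2 2⟩
  P={7,8}:  v_{7} + v_{8} = v_{0} + 2·v_{2} + 2·v_{9}  ⇒ sig = ⟨2 | 1 2 2⟩
  P={0,1,2}:  v_{0} + v_{1} + v_{2} = 0  ⇒ sig = ⟨3 | 0⟩
  P={0,2,10}:  v_{0} + v_{2} + v_{10} = v_{7}  ⇒ sig = ⟨3 | 1⟩
  P={2,5,10}:  v_{2} + v_{5} + v_{10} = v_{4}  ⇒ sig = ⟨3 | 1⟩
  P={4,7,9}:  v_{4} + v_{7} + v_{9} = v_{2} + 3·v_{10}  ⇒ sig = ⟨3 | 1 3⟩
  P={0,4,9}:  v_{0} + v_{4} + v_{9} = 2·v_{10}  ⇒ sig = ⟨3 | 2⟩
  P={0,2,5,9}:  v_{0} + v_{2} + v_{5} + v_{9} = v_{10}  ⇒ sig = ⟨4 | 1⟩
  P={1,2,6,9}:  v_{1} + v_{2} + v_{6} + v_{9} = v_{8}  ⇒ sig = ⟨4 | 1⟩

so the primitive-relation signature multiset is
    ⟨2 | 0⟩
    ⟨2 | 0⟩
    ⟨2 | 1⟩
    ⟨2 | 1 1⟩
    ⟨2 | 1 1⟩
    ⟨2 | 1 1⟩
    ⟨2 | 1 1⟩
    ⟨2 | 1 1 1⟩
    ⟨2 | 1 1 1⟩
    ⟨2 | 1 1 1⟩
    ⟨2 | 1 1 1⟩
    ⟨2 | 1 1 2⟩
    ⟨2 | 1 2⟩
    ⟨2 | 1 2 2⟩
    ⟨2 | 1 2 2⟩
    ⟨2 | 1 2 2⟩
    ⟨2 | 1 2 2⟩
    ⟨2 | 1 2 2⟩
    ⟨3 | 0⟩
    ⟨3 | 1⟩
    ⟨3 | 1⟩
    ⟨3 | 1 3⟩
    ⟨3 | 2⟩
    ⟨4 | 1⟩
    ⟨4 | 1⟩


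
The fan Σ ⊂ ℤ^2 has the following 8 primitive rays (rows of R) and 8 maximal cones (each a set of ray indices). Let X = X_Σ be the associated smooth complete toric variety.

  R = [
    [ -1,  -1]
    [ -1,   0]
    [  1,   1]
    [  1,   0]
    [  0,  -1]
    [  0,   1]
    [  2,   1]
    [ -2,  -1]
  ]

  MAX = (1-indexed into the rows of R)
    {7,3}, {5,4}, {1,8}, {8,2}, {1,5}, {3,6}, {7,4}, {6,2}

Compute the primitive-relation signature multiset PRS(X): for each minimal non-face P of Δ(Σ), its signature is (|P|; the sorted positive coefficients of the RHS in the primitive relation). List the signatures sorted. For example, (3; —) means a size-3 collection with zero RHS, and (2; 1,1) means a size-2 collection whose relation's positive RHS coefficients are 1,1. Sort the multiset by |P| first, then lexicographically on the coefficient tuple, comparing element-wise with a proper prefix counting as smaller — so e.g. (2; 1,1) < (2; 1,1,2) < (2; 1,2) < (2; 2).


The 20 primitive collections of Σ (r=8, n=2):

  {1,3}:  v_{1} + v_{3} = 0  ⇒ sig = (2; —)
  {2,4}:  v_{2} + v_{4} = 0  ⇒ sig = (2; —)
  {5,6}:  v_{5} + v_{6} = 0  ⇒ sig = (2; —)
  {7,8}:  v_{7} + v_{8} = 0  ⇒ sig = (2; —)
  {1,2}:  v_{1} + v_{2} = v_{8}  ⇒ sig = (2; 1)
  {1,4}:  v_{1} + v_{4} = v_{5}  ⇒ sig = (2; 1)
  {1,6}:  v_{1} + v_{6} = v_{2}  ⇒ sig = (2; 1)
  {1,7}:  v_{1} + v_{7} = v_{4}  ⇒ sig = (2; 1)
  {2,3}:  v_{2} + v_{3} = v_{6}  ⇒ sig = (2; 1)
  {2,5}:  v_{2} + v_{5} = v_{1}  ⇒ sig = (2; 1)
  {2,7}:  v_{2} + v_{7} = v_{3}  ⇒ sig = (2; 1)
  {3,4}:  v_{3} + v_{4} = v_{7}  ⇒ sig = (2; 1)
  {3,5}:  v_{3} + v_{5} = v_{4}  ⇒ sig = (2; 1)
  {3,8}:  v_{3} + v_{8} = v_{2}  ⇒ sig = (2; 1)
  {4,6}:  v_{4} + v_{6} = v_{3}  ⇒ sig = (2; 1)
  {4,8}:  v_{4} + v_{8} = v_{1}  ⇒ sig = (2; 1)
  {5,7}:  v_{5} + v_{7} = 2·v_{4}  ⇒ sig = (2; 2)
  {5,8}:  v_{5} + v_{8} = 2·v_{1}  ⇒ sig = (2; 2)
  {6,7}:  v_{6} + v_{7} = 2·v_{3}  ⇒ sig = (2; 2)
  {6,8}:  v_{6} + v_{8} = 2·v_{2}  ⇒ sig = (2; 2)

Signatures (|P|; sorted positive RHS coefficients), sorted:
{ (2; —) ×4,  (2; 1) ×12,  (2; 2) ×4 }


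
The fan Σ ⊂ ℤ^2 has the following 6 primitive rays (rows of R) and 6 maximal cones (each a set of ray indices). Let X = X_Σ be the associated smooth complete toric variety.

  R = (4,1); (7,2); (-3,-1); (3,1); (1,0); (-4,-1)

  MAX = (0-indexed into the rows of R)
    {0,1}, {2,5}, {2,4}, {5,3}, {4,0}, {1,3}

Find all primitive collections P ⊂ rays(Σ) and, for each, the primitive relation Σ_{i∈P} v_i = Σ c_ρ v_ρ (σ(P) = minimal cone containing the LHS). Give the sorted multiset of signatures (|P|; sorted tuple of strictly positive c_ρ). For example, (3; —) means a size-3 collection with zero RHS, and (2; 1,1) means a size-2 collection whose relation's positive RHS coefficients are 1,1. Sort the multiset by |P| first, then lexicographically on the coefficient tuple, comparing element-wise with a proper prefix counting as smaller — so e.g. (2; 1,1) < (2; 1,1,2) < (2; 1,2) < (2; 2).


Σ has 9 primitive collections:

  {0,5}:  v_{0} + v_{5} = 0  ⟹  sig = (2; —)
  {2,3}:  v_{2} + v_{3} = 0  ⟹  sig = (2; —)
  {0,2}:  v_{0} + v_{2} = v_{4}  ⟹  sig = (2; 1)
  {0,3}:  v_{0} + v_{3} = v_{1}  ⟹  sig = (2; 1)
  {1,2}:  v_{1} + v_{2} = v_{0}  ⟹  sig = (2; 1)
  {1,5}:  v_{1} + v_{5} = v_{3}  ⟹  sig = (2; 1)
  {3,4}:  v_{3} + v_{4} = v_{0}  ⟹  sig = (2; 1)
  {4,5}:  v_{4} + v_{5} = v_{2}  ⟹  sig = (2; 1)
  {1,4}:  v_{1} + v_{4} = 2·v_{0}  ⟹  sig = (2; 2)

so the primitive-relation signature multiset is
    (2; —)
    (2; —)
    (2; 1)
    (2; 1)
    (2; 1)
    (2; 1)
    (2; 1)
    (2; 1)
    (2; 2)


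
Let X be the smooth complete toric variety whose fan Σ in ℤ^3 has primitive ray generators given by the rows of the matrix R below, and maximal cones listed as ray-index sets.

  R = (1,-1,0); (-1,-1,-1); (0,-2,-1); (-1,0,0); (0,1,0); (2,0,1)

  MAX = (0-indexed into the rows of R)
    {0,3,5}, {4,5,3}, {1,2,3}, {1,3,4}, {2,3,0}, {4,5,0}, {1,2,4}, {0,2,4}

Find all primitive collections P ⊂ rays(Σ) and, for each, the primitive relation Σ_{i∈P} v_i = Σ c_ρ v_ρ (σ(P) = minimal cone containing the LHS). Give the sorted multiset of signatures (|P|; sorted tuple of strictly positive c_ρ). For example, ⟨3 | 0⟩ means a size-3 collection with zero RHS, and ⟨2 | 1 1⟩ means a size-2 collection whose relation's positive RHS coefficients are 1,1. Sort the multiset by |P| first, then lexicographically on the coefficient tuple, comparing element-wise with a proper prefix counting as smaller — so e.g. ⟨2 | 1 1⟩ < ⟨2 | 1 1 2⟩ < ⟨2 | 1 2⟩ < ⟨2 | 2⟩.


Δ(Σ) — 6 vertices, 5 min non-faces:

  {0,1}:  v_{0} + v_{1} = v_{2} — sig = ⟨2 | 1⟩
  {1,5}:  v_{1} + v_{5} = v_{0} — sig = ⟨2 | 1⟩
  {2,5}:  v_{2} + v_{5} = 2·v_{0} — sig = ⟨2 | 2⟩
  {0,3,4}:  v_{0} + v_{3} + v_{4} = 0 — sig = ⟨3 | 0⟩
  {2,3,4}:  v_{2} + v_{3} + v_{4} = v_{1} — sig = ⟨3 | 1⟩

Signatures (|P|; sorted positive RHS coefficients), sorted:
    |P|=2: 3 collections, coeffs (1), (1), (2)
    |P|=3: 2 collections, coeffs (), (1)


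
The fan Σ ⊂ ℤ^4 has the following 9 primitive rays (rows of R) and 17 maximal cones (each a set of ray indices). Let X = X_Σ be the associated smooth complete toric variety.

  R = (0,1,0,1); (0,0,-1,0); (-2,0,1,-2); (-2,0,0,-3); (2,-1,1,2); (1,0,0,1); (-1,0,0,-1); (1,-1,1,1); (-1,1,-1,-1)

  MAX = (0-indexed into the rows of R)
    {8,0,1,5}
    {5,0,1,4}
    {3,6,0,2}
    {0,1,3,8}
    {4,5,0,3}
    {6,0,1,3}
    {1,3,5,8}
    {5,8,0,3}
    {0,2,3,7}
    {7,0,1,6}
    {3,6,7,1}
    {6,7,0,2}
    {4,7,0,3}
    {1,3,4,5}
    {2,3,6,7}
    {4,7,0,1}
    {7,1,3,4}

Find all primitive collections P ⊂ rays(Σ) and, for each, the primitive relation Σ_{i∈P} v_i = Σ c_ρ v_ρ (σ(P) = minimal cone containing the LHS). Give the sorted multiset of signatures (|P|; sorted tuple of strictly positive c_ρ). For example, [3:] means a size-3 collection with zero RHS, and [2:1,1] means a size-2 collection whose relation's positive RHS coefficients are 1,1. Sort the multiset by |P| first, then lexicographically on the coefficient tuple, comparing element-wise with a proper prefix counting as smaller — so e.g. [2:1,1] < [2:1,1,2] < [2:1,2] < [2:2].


14 minimal non-faces of Δ(Σ) (on 9 rays):

  P = {5,6}:  v_{5} + v_{6} = 0  ⟹  sig = [2:]
  P = {7,8}:  v_{7} + v_{8} = 0  ⟹  sig = [2:]
  P = {4,6}:  v_{4} + v_{6} = v_{7}  ⟹  sig = [2:1]
  P = {4,8}:  v_{4} + v_{8} = v_{5}  ⟹  sig = [2:1]
  P = {5,7}:  v_{5} + v_{7} = v_{4}  ⟹  sig = [2:1]
  P = {2,5}:  v_{2} + v_{5} = v_{0} + v_{3} + v_{7}  ⟹  sig = [2:1,1,1]
  P = {2,8}:  v_{2} + v_{8} = v_{0} + v_{3} + v_{6}  ⟹  sig = [2:1,1,1]
  P = {6,8}:  v_{6} + v_{8} = v_{0} + v_{1} + v_{3}  ⟹  sig = [2:1,1,1]
  P = {2,4}:  v_{2} + v_{4} = v_{0} + v_{3} + 2·v_{7}  ⟹  sig = [2:1,1,2]
  P = {1,2}:  v_{1} + v_{2} = 2·v_{6}  ⟹  sig = [2:2]
  P = {0,1,3,4}:  v_{0} + v_{1} + v_{3} + v_{4} = 0  ⟹  sig = [4:]
  P = {0,1,3,5}:  v_{0} + v_{1} + v_{3} + v_{5} = v_{8}  ⟹  sig = [4:1]
  P = {0,1,3,7}:  v_{0} + v_{1} + v_{3} + v_{7} = v_{6}  ⟹  sig = [4:1]
  P = {0,3,6,7}:  v_{0} + v_{3} + v_{6} + v_{7} = v_{2}  ⟹  sig = [4:1]

so the primitive-relation signature multiset is
{ [2:] ×2,  [2:1] ×3,  [2:1,1,1] ×3,  [2:1,1,2],  [2:2],  [4:],  [4:1] ×3 }


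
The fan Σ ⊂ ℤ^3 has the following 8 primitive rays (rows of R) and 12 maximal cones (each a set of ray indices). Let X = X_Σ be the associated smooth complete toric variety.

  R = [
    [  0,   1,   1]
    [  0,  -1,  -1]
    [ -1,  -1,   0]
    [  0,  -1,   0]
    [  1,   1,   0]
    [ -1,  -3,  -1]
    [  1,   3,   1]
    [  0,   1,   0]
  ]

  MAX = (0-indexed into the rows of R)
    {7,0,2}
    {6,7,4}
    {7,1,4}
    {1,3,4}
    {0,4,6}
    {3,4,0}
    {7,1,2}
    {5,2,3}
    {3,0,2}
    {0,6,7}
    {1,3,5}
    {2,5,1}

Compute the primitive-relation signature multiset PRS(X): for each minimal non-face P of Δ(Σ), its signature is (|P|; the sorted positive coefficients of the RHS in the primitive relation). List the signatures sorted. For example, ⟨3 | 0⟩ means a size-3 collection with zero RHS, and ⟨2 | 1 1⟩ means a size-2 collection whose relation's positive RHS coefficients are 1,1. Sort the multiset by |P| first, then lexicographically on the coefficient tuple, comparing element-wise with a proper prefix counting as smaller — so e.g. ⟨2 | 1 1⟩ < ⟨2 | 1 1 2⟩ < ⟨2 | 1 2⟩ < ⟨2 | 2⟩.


Δ(Σ) — 8 vertices, 12 min non-faces:

  P = {0,1}:  v_{0} + v_{1} = 0  so sig = ⟨2 | 0⟩
  P = {2,4}:  v_{2} + v_{4} = 0  so sig = ⟨2 | 0⟩
  P = {3,7}:  v_{3} + v_{7} = 0  so sig = ⟨2 | 0⟩
  P = {5,6}:  v_{5} + v_{6} = 0  so sig = ⟨2 | 0⟩
  P = {0,5}:  v_{0} + v_{5} = v_{2} + v_{3}  so sig = ⟨2 | 1 1⟩
  P = {1,6}:  v_{1} + v_{6} = v_{4} + v_{7}  so sig = ⟨2 | 1 1⟩
  P = {2,6}:  v_{2} + v_{6} = v_{0} + v_{7}  so sig = ⟨2 | 1 1⟩
  P = {3,6}:  v_{3} + v_{6} = v_{0} + v_{4}  so sig = ⟨2 | 1 1⟩
  P = {4,5}:  v_{4} + v_{5} = v_{1} + v_{3}  so sig = ⟨2 | 1 1⟩
  P = {5,7}:  v_{5} + v_{7} = v_{1} + v_{2}  so sig = ⟨2 | 1 1⟩
  P = {0,4,7}:  v_{0} + v_{4} + v_{7} = v_{6}  so sig = ⟨3 | 1⟩
  P = {1,2,3}:  v_{1} + v_{2} + v_{3} = v_{5}  so sig = ⟨3 | 1⟩

so the primitive-relation signature multiset is
    |P|=2: 10 collections, coeffs (), (), (), (), (1,1), (1,1), (1,1), (1,1), (1,1), (1,1)
    |P|=3: 2 collections, coeffs (1), (1)


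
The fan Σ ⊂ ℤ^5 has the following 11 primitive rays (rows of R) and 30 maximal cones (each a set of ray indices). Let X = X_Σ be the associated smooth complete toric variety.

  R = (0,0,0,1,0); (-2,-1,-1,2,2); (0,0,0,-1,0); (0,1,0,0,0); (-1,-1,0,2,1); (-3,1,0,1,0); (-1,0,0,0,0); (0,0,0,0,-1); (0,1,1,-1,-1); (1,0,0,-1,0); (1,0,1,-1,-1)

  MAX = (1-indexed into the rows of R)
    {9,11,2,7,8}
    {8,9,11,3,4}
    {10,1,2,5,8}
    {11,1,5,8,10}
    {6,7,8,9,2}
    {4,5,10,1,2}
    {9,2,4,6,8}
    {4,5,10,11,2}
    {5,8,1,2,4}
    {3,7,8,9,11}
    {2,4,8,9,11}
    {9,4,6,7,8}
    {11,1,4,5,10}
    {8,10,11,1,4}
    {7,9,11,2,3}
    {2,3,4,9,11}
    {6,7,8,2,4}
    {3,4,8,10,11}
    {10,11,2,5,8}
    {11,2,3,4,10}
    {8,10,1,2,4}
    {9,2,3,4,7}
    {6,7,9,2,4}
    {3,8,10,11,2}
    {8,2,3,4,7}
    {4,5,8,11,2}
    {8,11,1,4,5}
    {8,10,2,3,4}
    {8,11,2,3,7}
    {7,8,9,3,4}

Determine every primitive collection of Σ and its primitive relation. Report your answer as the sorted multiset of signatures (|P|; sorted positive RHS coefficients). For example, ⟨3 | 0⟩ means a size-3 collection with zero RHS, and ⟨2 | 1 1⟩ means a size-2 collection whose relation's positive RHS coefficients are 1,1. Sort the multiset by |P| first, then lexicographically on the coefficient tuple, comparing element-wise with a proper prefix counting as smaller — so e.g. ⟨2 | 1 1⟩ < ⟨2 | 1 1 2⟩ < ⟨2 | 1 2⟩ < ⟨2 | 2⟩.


Σ has 20 primitive collections:

  {1,3}:  v_{1} + v_{3} = 0  so sig = ⟨2 | 0⟩
  {7,10}:  v_{7} + v_{10} = v_{3}  so sig = ⟨2 | 1⟩
  {3,5}:  v_{3} + v_{5} = v_{2} + v_{11}  so sig = ⟨2 | 1 1⟩
  {9,10}:  v_{9} + v_{10} = v_{3} + v_{4} + v_{11}  so sig = ⟨2 | 1 1 1⟩
  {1,7}:  v_{1} + v_{7} = v_{2} + v_{4} + v_{8} + v_{11}  so sig = ⟨2 | 1 1 1 1⟩
  {6,11}:  v_{6} + v_{11} = v_{2} + v_{8} + 2·v_{9}  so sig = ⟨2 | 1 1 2⟩
  {1,9}:  v_{1} + v_{9} = v_{2} + 2·v_{4} + v_{8} + 2·v_{11}  so sig = ⟨2 | 1 1 2 2⟩
  {5,7}:  v_{5} + v_{7} = 2·v_{2} + v_{4} + v_{8} + 2·v_{11}  so sig = ⟨2 | 1 1 2 2⟩
  {1,6}:  v_{1} + v_{6} = 2·v_{2} + 2·v_{4} + 2·v_{8} + v_{9} + v_{11}  so sig = ⟨2 | 1 1 2 2 2⟩
  {6,10}:  v_{6} + v_{10} = v_{4} + 2·v_{7}  so sig = ⟨2 | 1 2⟩
  {5,6}:  v_{5} + v_{6} = 3·v_{2} + 2·v_{4} + 2·v_{8} + v_{9} + 2·v_{11}  so sig = ⟨2 | 1 2 2 2 3⟩
  {5,9}:  v_{5} + v_{9} = 2·v_{2} + 2·v_{4} + v_{8} + 3·v_{11}  so sig = ⟨2 | 1 2 2 3⟩
  {3,6}:  v_{3} + v_{6} = v_{4} + 3·v_{7}  so sig = ⟨2 | 1 3⟩
  {1,2,11}:  v_{1} + v_{2} + v_{11} = v_{5}  so sig = ⟨3 | 1⟩
  {4,7,11}:  v_{4} + v_{7} + v_{11} = v_{9}  so sig = ⟨3 | 1⟩
  {4,5,8,10}:  v_{4} + v_{5} + v_{8} + v_{10} = v_{1}  so sig = ⟨4 | 1⟩
  {2,3,8,9}:  v_{2} + v_{3} + v_{8} + v_{9} = 2·v_{7}  so sig = ⟨4 | 2⟩
  {2,4,8,10,11}:  v_{2} + v_{4} + v_{8} + v_{10} + v_{11} = 0  so sig = ⟨5 | 0⟩
  {2,3,4,8,11}:  v_{2} + v_{3} + v_{4} + v_{8} + v_{11} = v_{7}  so sig = ⟨5 | 1⟩
  {2,4,7,8,9}:  v_{2} + v_{4} + v_{7} + v_{8} + v_{9} = v_{6}  so sig = ⟨5 | 1⟩

Signatures (|P|; sorted positive RHS coefficients), sorted:
{ ⟨2 | 0⟩,  ⟨2 | 1⟩,  ⟨2 | 1 1⟩,  ⟨2 | 1 1 1⟩,  ⟨2 | 1 1 1 1⟩,  ⟨2 | 1 1 2⟩,  ⟨2 | 1 1 2 2⟩ ×2,  ⟨2 | 1 1 2 2 2⟩,  ⟨2 | 1 2⟩,  ⟨2 | 1 2 2 2 3⟩,  ⟨2 | 1 2 2 3⟩,  ⟨2 | 1 3⟩,  ⟨3 | 1⟩ ×2,  ⟨4 | 1⟩,  ⟨4 | 2⟩,  ⟨5 | 0⟩,  ⟨5 | 1⟩ ×2 }


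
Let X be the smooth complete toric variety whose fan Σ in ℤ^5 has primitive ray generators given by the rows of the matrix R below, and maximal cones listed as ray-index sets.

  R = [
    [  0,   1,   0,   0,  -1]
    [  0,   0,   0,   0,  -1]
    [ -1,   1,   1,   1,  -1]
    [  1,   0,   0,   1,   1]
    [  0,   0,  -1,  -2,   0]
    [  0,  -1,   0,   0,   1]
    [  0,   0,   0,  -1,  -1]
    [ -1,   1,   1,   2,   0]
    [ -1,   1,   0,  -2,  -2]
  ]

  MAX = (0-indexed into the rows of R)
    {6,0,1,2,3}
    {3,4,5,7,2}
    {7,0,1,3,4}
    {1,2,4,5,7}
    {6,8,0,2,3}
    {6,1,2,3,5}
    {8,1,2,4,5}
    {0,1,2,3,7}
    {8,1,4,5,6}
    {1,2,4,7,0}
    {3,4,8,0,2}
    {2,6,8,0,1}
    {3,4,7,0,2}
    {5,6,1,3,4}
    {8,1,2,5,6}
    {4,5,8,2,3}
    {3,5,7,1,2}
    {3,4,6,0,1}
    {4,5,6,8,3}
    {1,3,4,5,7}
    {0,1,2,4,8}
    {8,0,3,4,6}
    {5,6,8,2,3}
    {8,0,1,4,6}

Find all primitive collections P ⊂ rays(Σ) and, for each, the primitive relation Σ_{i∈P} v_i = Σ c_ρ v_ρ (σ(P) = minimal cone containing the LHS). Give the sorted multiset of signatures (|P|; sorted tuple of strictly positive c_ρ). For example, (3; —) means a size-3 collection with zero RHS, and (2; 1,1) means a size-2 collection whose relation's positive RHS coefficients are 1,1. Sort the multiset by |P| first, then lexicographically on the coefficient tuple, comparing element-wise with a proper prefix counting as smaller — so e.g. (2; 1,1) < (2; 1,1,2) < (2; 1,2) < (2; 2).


Δ(Σ) — 9 vertices, 6 min non-faces:

  P={0,5}:  v_{0} + v_{5} = 0  ⟹  sig = (2; —)
  P={6,7}:  v_{6} + v_{7} = v_{2}  ⟹  sig = (2; 1)
  P={7,8}:  v_{7} + v_{8} = 2·v_{2} + v_{4}  ⟹  sig = (2; 1,2)
  P={2,4,6}:  v_{2} + v_{4} + v_{6} = v_{8}  ⟹  sig = (3; 1)
  P={1,3,8}:  v_{1} + v_{3} + v_{8} = v_{0} + v_{6}  ⟹  sig = (3; 1,1)
  P={1,2,3,4}:  v_{1} + v_{2} + v_{3} + v_{4} = v_{0}  ⟹  sig = (4; 1)

so the primitive-relation signature multiset is
{ (2; —),  (2; 1),  (2; 1,2),  (3; 1),  (3; 1,1),  (4; 1) }


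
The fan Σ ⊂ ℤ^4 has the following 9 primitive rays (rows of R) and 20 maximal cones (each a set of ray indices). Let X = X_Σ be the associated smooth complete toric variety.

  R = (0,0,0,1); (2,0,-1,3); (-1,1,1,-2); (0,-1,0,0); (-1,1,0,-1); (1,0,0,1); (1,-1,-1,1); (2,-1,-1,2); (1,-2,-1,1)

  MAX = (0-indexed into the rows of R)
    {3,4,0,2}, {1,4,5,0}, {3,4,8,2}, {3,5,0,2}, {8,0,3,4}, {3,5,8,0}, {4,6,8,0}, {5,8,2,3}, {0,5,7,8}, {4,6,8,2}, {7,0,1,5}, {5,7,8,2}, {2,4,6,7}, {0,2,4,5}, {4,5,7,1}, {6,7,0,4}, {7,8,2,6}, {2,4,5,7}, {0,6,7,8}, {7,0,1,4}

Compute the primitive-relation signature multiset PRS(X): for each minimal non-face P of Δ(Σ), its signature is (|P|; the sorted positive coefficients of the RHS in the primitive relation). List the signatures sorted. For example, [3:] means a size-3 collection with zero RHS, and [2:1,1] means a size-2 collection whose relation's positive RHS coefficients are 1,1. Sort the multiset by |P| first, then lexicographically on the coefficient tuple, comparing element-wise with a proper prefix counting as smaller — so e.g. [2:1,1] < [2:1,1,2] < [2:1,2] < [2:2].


Σ has 14 primitive collections:

  P = {3,6}:  v_{3} + v_{6} = v_{8}  →  sig = [2:1]
  P = {5,6}:  v_{5} + v_{6} = v_{7}  →  sig = [2:1]
  P = {1,3}:  v_{1} + v_{3} = v_{0} + v_{7}  →  sig = [2:1,1]
  P = {3,7}:  v_{3} + v_{7} = v_{5} + v_{8}  →  sig = [2:1,1]
  P = {1,8}:  v_{1} + v_{8} = v_{0} + v_{6} + v_{7}  →  sig = [2:1,1,1]
  P = {1,6}:  v_{1} + v_{6} = v_{0} + v_{4} + 2·v_{7}  →  sig = [2:1,1,2]
  P = {1,2}:  v_{1} + v_{2} = v_{4} + 2·v_{5}  →  sig = [2:1,2]
  P = {0,2,6}:  v_{0} + v_{2} + v_{6} = 0  →  sig = [3:]
  P = {3,4,5}:  v_{3} + v_{4} + v_{5} = 0  →  sig = [3:]
  P = {0,2,7}:  v_{0} + v_{2} + v_{7} = v_{5}  →  sig = [3:1]
  P = {0,2,8}:  v_{0} + v_{2} + v_{8} = v_{3}  →  sig = [3:1]
  P = {4,5,8}:  v_{4} + v_{5} + v_{8} = v_{6}  →  sig = [3:1]
  P = {4,7,8}:  v_{4} + v_{7} + v_{8} = 2·v_{6}  →  sig = [3:2]
  P = {0,4,5,7}:  v_{0} + v_{4} + v_{5} + v_{7} = v_{1}  →  sig = [4:1]

Signatures (|P|; sorted positive RHS coefficients), sorted:
[[2:1], [2:1], [2:1,1], [2:1,1], [2:1,1,1], [2:1,1,2], [2:1,2], [3:], [3:], [3:1], [3:1], [3:1], [3:2], [4:1]]


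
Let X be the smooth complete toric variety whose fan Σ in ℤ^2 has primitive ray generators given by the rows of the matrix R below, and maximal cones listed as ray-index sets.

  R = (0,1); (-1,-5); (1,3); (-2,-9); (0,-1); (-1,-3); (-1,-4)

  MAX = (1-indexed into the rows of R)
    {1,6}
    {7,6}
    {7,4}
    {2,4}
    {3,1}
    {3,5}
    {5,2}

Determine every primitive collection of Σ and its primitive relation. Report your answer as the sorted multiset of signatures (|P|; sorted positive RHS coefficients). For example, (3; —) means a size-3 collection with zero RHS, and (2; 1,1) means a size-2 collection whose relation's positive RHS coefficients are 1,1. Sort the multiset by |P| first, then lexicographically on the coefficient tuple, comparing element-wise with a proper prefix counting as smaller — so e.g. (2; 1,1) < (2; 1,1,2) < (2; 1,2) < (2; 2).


Δ(Σ) — 7 vertices, 14 min non-faces:

  P={1,5}:  v_{1} + v_{5} = 0  →  sig = (2; —)
  P={3,6}:  v_{3} + v_{6} = 0  →  sig = (2; —)
  P={1,2}:  v_{1} + v_{2} = v_{7}  →  sig = (2; 1)
  P={1,7}:  v_{1} + v_{7} = v_{6}  →  sig = (2; 1)
  P={2,7}:  v_{2} + v_{7} = v_{4}  →  sig = (2; 1)
  P={3,7}:  v_{3} + v_{7} = v_{5}  →  sig = (2; 1)
  P={5,6}:  v_{5} + v_{6} = v_{7}  →  sig = (2; 1)
  P={5,7}:  v_{5} + v_{7} = v_{2}  →  sig = (2; 1)
  P={3,4}:  v_{3} + v_{4} = v_{2} + v_{5}  →  sig = (2; 1,1)
  P={1,4}:  v_{1} + v_{4} = 2·v_{7}  →  sig = (2; 2)
  P={2,3}:  v_{2} + v_{3} = 2·v_{5}  →  sig = (2; 2)
  P={2,6}:  v_{2} + v_{6} = 2·v_{7}  →  sig = (2; 2)
  P={4,5}:  v_{4} + v_{5} = 2·v_{2}  →  sig = (2; 2)
  P={4,6}:  v_{4} + v_{6} = 3·v_{7}  →  sig = (2; 3)

Sorted signature multiset PRS(X):
[(2; —), (2; —), (2; 1), (2; 1), (2; 1), (2; 1), (2; 1), (2; 1), (2; 1,1), (2; 2), (2; 2), (2; 2), (2; 2), (2; 3)]


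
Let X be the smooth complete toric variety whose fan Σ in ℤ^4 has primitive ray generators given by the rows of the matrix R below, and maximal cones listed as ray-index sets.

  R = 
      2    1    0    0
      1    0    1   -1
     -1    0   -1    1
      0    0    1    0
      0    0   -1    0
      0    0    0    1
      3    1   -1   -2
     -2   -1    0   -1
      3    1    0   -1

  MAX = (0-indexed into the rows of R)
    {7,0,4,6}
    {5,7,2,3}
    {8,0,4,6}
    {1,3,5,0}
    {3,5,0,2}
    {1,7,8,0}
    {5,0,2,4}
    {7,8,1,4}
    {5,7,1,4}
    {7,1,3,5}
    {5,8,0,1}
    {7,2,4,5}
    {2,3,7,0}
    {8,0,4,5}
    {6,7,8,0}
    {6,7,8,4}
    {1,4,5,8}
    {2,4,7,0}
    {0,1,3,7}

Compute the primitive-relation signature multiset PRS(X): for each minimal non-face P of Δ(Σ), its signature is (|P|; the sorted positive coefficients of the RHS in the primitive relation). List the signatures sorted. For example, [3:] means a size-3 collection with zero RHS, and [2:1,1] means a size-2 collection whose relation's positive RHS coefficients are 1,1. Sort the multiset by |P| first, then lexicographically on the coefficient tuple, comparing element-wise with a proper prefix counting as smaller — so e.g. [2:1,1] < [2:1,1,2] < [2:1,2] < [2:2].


Δ(Σ) — 9 vertices, 12 min non-faces:

  {1,2}:  v_{1} + v_{2} = 0  →  sig = [2:]
  {3,4}:  v_{3} + v_{4} = 0  →  sig = [2:]
  {2,8}:  v_{2} + v_{8} = v_{0} + v_{4}  →  sig = [2:1,1]
  {3,8}:  v_{3} + v_{8} = v_{0} + v_{1}  →  sig = [2:1,1]
  {5,6}:  v_{5} + v_{6} = v_{4} + v_{8}  →  sig = [2:1,1]
  {3,6}:  v_{3} + v_{6} = v_{0} + v_{7} + v_{8}  →  sig = [2:1,1,1]
  {1,6}:  v_{1} + v_{6} = v_{7} + 2·v_{8}  →  sig = [2:1,2]
  {2,6}:  v_{2} + v_{6} = 2·v_{0} + 2·v_{4} + v_{7}  →  sig = [2:1,2,2]
  {0,5,7}:  v_{0} + v_{5} + v_{7} = 0  →  sig = [3:]
  {0,1,4}:  v_{0} + v_{1} + v_{4} = v_{8}  →  sig = [3:1]
  {5,7,8}:  v_{5} + v_{7} + v_{8} = v_{1} + v_{4}  →  sig = [3:1,1]
  {0,4,7,8}:  v_{0} + v_{4} + v_{7} + v_{8} = v_{6}  →  sig = [4:1]

Sorted signature multiset PRS(X):
    |P|=2: 8 collections, coeffs (), (), (1,1), (1,1), (1,1), (1,1,1), (1,2), (1,2,2)
    |P|=3: 3 collections, coeffs (), (1), (1,1)
    |P|=4: 1 collection, coeffs (1)


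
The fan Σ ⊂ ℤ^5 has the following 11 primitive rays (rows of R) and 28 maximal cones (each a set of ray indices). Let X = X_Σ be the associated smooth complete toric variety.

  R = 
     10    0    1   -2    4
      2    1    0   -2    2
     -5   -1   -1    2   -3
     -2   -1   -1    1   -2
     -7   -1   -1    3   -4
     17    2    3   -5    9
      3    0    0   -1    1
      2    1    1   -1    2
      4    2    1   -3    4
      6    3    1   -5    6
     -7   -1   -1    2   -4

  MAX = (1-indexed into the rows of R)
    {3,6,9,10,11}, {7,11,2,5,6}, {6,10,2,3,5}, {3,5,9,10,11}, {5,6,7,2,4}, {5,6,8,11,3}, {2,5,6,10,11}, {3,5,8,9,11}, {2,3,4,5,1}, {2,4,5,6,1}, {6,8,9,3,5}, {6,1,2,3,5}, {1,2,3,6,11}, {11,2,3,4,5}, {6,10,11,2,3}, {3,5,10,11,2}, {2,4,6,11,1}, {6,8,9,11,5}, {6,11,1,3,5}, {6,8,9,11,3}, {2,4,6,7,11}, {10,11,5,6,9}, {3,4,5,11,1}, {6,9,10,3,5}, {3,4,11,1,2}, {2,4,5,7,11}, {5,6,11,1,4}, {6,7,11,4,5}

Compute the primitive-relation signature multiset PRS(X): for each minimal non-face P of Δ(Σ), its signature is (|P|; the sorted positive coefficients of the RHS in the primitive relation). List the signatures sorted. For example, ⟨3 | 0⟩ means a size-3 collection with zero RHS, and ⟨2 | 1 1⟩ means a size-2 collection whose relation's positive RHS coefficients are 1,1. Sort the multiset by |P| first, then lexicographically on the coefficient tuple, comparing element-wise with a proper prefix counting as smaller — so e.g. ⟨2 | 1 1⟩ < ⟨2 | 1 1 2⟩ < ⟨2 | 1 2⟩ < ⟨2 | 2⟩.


Primitive collections (20):

  {4,8}:  v_{4} + v_{8} = 0 ; sig = ⟨2 | 0⟩
  {2,8}:  v_{2} + v_{8} = v_{9} ; sig = ⟨2 | 1⟩
  {2,9}:  v_{2} + v_{9} = v_{10} ; sig = ⟨2 | 1⟩
  {3,7}:  v_{3} + v_{7} = v_{4} ; sig = ⟨2 | 1⟩
  {4,9}:  v_{4} + v_{9} = v_{2} ; sig = ⟨2 | 1⟩
  {1,8}:  v_{1} + v_{8} = v_{3} + v_{6} ; sig = ⟨2 | 1 1⟩
  {1,9}:  v_{1} + v_{9} = v_{2} + v_{3} + v_{6} ; sig = ⟨2 | 1 1 1⟩
  {7,8}:  v_{7} + v_{8} = v_{2} + v_{5} + v_{6} + v_{11} ; sig = ⟨2 | 1 1 1 1⟩
  {7,9}:  v_{7} + v_{9} = 2·v_{2} + v_{5} + v_{6} + v_{11} ; sig = ⟨2 | 1 1 1 2⟩
  {7,10}:  v_{7} + v_{10} = 3·v_{2} + v_{5} + v_{6} + v_{11} ; sig = ⟨2 | 1 1 1 3⟩
  {1,10}:  v_{1} + v_{10} = 2·v_{2} + v_{3} + v_{6} ; sig = ⟨2 | 1 1 2⟩
  {1,7}:  v_{1} + v_{7} = 2·v_{4} + v_{6} ; sig = ⟨2 | 1 2⟩
  {4,10}:  v_{4} + v_{10} = 2·v_{2} ; sig = ⟨2 | 2⟩
  {8,10}:  v_{8} + v_{10} = 2·v_{9} ; sig = ⟨2 | 2⟩
  {3,4,6}:  v_{3} + v_{4} + v_{6} = v_{1} ; sig = ⟨3 | 1⟩
  {1,2,5,11}:  v_{1} + v_{2} + v_{5} + v_{11} = v_{4} ; sig = ⟨4 | 1⟩
  {2,3,5,6,11}:  v_{2} + v_{3} + v_{5} + v_{6} + v_{11} = 0 ; sig = ⟨5 | 0⟩
  {2,4,5,6,11}:  v_{2} + v_{4} + v_{5} + v_{6} + v_{11} = v_{7} ; sig = ⟨5 | 1⟩
  {3,5,6,9,11}:  v_{3} + v_{5} + v_{6} + v_{9} + v_{11} = v_{8} ; sig = ⟨5 | 1⟩
  {3,5,6,10,11}:  v_{3} + v_{5} + v_{6} + v_{10} + v_{11} = v_{9} ; sig = ⟨5 | 1⟩

so the primitive-relation signature multiset is
{ ⟨2 | 0⟩,  ⟨2 | 1⟩ ×4,  ⟨2 | 1 1⟩,  ⟨2 | 1 1 1⟩,  ⟨2 | 1 1 1 1⟩,  ⟨2 | 1 1 1 2⟩,  ⟨2 | 1 1 1 3⟩,  ⟨2 | 1 1 2⟩,  ⟨2 | 1 2⟩,  ⟨2 | 2⟩ ×2,  ⟨3 | 1⟩,  ⟨4 | 1⟩,  ⟨5 | 0⟩,  ⟨5 | 1⟩ ×3 }


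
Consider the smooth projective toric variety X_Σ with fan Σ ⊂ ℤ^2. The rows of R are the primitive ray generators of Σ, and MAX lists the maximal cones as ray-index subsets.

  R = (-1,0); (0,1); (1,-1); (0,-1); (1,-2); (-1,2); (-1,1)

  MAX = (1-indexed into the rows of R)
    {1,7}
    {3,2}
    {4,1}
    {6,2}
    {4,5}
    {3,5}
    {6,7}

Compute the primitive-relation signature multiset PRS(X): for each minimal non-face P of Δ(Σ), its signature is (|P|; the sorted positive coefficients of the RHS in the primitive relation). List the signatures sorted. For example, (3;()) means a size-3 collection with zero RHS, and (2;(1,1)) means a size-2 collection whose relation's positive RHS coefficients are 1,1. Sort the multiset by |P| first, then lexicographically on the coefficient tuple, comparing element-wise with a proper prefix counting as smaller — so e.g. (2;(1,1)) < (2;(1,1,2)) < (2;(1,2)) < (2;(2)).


Δ(Σ) — 7 vertices, 14 min non-faces:

  • {2,4}:  v_{2} + v_{4} = 0 — sig = (2;())
  • {3,7}:  v_{3} + v_{7} = 0 — sig = (2;())
  • {5,6}:  v_{5} + v_{6} = 0 — sig = (2;())
  • {1,2}:  v_{1} + v_{2} = v_{7} — sig = (2;(1))
  • {1,3}:  v_{1} + v_{3} = v_{4} — sig = (2;(1))
  • {2,5}:  v_{2} + v_{5} = v_{3} — sig = (2;(1))
  • {2,7}:  v_{2} + v_{7} = v_{6} — sig = (2;(1))
  • {3,4}:  v_{3} + v_{4} = v_{5} — sig = (2;(1))
  • {3,6}:  v_{3} + v_{6} = v_{2} — sig = (2;(1))
  • {4,6}:  v_{4} + v_{6} = v_{7} — sig = (2;(1))
  • {4,7}:  v_{4} + v_{7} = v_{1} — sig = (2;(1))
  • {5,7}:  v_{5} + v_{7} = v_{4} — sig = (2;(1))
  • {1,5}:  v_{1} + v_{5} = 2·v_{4} — sig = (2;(2))
  • {1,6}:  v_{1} + v_{6} = 2·v_{7} — sig = (2;(2))

so the primitive-relation signature multiset is
{ (2;()) ×3,  (2;(1)) ×9,  (2;(2)) ×2 }


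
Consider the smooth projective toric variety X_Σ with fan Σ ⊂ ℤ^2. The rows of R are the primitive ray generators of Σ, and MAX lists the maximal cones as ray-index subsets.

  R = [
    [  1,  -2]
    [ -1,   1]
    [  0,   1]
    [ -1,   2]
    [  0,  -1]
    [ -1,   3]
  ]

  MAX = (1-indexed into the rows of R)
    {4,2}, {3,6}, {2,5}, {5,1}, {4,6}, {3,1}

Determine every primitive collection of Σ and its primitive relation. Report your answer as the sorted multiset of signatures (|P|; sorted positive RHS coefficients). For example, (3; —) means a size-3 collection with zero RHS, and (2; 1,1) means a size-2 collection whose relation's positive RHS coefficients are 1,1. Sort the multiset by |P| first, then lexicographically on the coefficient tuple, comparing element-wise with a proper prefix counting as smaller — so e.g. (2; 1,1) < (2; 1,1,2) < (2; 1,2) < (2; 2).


9 minimal non-faces of Δ(Σ) (on 6 rays):

  • {1,4}:  v_{1} + v_{4} = 0  so sig = (2; —)
  • {3,5}:  v_{3} + v_{5} = 0  so sig = (2; —)
  • {1,2}:  v_{1} + v_{2} = v_{5}  so sig = (2; 1)
  • {1,6}:  v_{1} + v_{6} = v_{3}  so sig = (2; 1)
  • {2,3}:  v_{2} + v_{3} = v_{4}  so sig = (2; 1)
  • {3,4}:  v_{3} + v_{4} = v_{6}  so sig = (2; 1)
  • {4,5}:  v_{4} + v_{5} = v_{2}  so sig = (2; 1)
  • {5,6}:  v_{5} + v_{6} = v_{4}  so sig = (2; 1)
  • {2,6}:  v_{2} + v_{6} = 2·v_{4}  so sig = (2; 2)

Sorted signature multiset PRS(X):
[(2; —), (2; —), (2; 1), (2; 1), (2; 1), (2; 1), (2; 1), (2; 1), (2; 2)]


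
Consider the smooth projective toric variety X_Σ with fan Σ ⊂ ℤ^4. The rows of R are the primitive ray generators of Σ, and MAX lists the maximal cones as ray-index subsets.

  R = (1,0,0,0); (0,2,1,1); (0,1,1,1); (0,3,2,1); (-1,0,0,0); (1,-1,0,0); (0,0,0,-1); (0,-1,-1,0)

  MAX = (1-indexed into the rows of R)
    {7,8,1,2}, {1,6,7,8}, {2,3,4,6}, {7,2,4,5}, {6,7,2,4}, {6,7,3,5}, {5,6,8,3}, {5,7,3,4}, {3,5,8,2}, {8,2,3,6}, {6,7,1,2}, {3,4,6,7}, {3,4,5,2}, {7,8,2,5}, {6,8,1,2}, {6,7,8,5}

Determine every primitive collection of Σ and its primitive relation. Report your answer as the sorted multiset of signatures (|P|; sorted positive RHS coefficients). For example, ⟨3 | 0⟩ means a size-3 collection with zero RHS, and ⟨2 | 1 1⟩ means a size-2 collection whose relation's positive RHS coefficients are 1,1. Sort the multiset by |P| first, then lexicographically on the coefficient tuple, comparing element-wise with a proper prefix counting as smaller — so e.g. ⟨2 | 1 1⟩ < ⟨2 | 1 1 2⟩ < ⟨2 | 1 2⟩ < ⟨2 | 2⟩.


The 9 primitive collections of Σ (r=8, n=4):

  {1,5}:  v_{1} + v_{5} = 0 ; sig = ⟨2 | 0⟩
  {4,8}:  v_{4} + v_{8} = v_{2} ; sig = ⟨2 | 1⟩
  {1,3}:  v_{1} + v_{3} = v_{2} + v_{6} ; sig = ⟨2 | 1 1⟩
  {1,4}:  v_{1} + v_{4} = 2·v_{2} + v_{6} + v_{7} ; sig = ⟨2 | 1 1 2⟩
  {3,7,8}:  v_{3} + v_{7} + v_{8} = 0 ; sig = ⟨3 | 0⟩
  {2,3,7}:  v_{2} + v_{3} + v_{7} = v_{4} ; sig = ⟨3 | 1⟩
  {2,5,6}:  v_{2} + v_{5} + v_{6} = v_{3} ; sig = ⟨3 | 1⟩
  {4,5,6}:  v_{4} + v_{5} + v_{6} = 2·v_{3} + v_{7} ; sig = ⟨3 | 1 2⟩
  {2,6,7,8}:  v_{2} + v_{6} + v_{7} + v_{8} = v_{1} ; sig = ⟨4 | 1⟩

so the primitive-relation signature multiset is
    ⟨2 | 0⟩
    ⟨2 | 1⟩
    ⟨2 | 1 1⟩
    ⟨2 | 1 1 2⟩
    ⟨3 | 0⟩
    ⟨3 | 1⟩
    ⟨3 | 1⟩
    ⟨3 | 1 2⟩
    ⟨4 | 1⟩


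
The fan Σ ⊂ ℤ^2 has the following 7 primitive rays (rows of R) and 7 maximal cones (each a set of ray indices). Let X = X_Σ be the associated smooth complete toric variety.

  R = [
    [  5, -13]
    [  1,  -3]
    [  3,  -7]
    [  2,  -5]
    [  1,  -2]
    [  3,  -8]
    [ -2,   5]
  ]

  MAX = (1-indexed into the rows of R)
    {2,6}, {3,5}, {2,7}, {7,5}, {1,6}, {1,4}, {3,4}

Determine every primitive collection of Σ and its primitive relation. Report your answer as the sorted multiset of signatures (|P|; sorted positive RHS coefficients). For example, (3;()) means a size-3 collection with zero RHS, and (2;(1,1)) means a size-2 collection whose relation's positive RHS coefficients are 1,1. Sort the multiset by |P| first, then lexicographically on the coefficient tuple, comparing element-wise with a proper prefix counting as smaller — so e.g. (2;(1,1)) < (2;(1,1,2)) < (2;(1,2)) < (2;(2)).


Minimal non-faces — 14 found among 7 rays, 7 max cones:

  P = {4,7}:  v_{4} + v_{7} = 0  →  sig = (2;())
  P = {1,7}:  v_{1} + v_{7} = v_{6}  →  sig = (2;(1))
  P = {2,4}:  v_{2} + v_{4} = v_{6}  →  sig = (2;(1))
  P = {2,5}:  v_{2} + v_{5} = v_{4}  →  sig = (2;(1))
  P = {3,7}:  v_{3} + v_{7} = v_{5}  →  sig = (2;(1))
  P = {4,5}:  v_{4} + v_{5} = v_{3}  →  sig = (2;(1))
  P = {4,6}:  v_{4} + v_{6} = v_{1}  →  sig = (2;(1))
  P = {6,7}:  v_{6} + v_{7} = v_{2}  →  sig = (2;(1))
  P = {1,2}:  v_{1} + v_{2} = 2·v_{6}  →  sig = (2;(2))
  P = {2,3}:  v_{2} + v_{3} = 2·v_{4}  →  sig = (2;(2))
  P = {5,6}:  v_{5} + v_{6} = 2·v_{4}  →  sig = (2;(2))
  P = {1,5}:  v_{1} + v_{5} = 3·v_{4}  →  sig = (2;(3))
  P = {3,6}:  v_{3} + v_{6} = 3·v_{4}  →  sig = (2;(3))
  P = {1,3}:  v_{1} + v_{3} = 4·v_{4}  →  sig = (2;(4))

Signatures (|P|; sorted positive RHS coefficients), sorted:
    (2;())
    (2;(1))
    (2;(1))
    (2;(1))
    (2;(1))
    (2;(1))
    (2;(1))
    (2;(1))
    (2;(2))
    (2;(2))
    (2;(2))
    (2;(3))
    (2;(3))
    (2;(4))


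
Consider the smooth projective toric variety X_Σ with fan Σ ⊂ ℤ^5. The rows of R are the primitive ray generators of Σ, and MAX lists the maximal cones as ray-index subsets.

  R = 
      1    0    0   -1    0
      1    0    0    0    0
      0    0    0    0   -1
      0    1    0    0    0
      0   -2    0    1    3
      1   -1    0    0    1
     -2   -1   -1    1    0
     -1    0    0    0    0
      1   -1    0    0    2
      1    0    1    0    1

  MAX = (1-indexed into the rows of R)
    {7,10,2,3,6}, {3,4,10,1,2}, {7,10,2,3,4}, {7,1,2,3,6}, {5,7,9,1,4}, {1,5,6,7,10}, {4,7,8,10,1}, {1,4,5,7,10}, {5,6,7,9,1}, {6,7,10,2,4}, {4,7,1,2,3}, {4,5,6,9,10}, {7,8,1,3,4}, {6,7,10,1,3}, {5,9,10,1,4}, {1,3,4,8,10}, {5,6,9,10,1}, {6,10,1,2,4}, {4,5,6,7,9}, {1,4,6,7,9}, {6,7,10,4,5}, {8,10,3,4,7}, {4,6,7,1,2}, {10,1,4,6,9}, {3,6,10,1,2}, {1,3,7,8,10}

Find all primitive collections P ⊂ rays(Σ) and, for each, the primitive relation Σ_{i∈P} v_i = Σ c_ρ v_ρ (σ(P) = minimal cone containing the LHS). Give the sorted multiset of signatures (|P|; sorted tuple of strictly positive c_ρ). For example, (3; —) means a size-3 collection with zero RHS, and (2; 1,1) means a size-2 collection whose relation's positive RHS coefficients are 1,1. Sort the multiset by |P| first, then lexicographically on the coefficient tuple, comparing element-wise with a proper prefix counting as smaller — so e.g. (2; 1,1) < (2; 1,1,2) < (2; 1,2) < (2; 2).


14 minimal non-faces of Δ(Σ) (on 10 rays):

  {2,8}:  v_{2} + v_{8} = 0 — sig = (2; —)
  {3,9}:  v_{3} + v_{9} = v_{6} — sig = (2; 1)
  {3,5}:  v_{3} + v_{5} = v_{6} + v_{7} + v_{10} — sig = (2; 1,1,1)
  {6,8}:  v_{6} + v_{8} = v_{1} + v_{7} + v_{10} — sig = (2; 1,1,1)
  {2,5}:  v_{2} + v_{5} = v_{4} + 2·v_{6} + v_{7} + v_{10} — sig = (2; 1,1,1,2)
  {2,9}:  v_{2} + v_{9} = v_{4} + 2·v_{6} — sig = (2; 1,2)
  {8,9}:  v_{8} + v_{9} = 2·v_{1} + v_{4} + 2·v_{7} + 2·v_{10} — sig = (2; 1,2,2,2)
  {5,8}:  v_{5} + v_{8} = 2·v_{1} + v_{4} + 3·v_{7} + 3·v_{10} — sig = (2; 1,2,3,3)
  {3,4,6}:  v_{3} + v_{4} + v_{6} = v_{2} — sig = (3; 1)
  {7,9,10}:  v_{7} + v_{9} + v_{10} = v_{5} — sig = (3; 1)
  {1,2,7,10}:  v_{1} + v_{2} + v_{7} + v_{10} = v_{6} — sig = (4; 1)
  {1,4,5,6}:  v_{1} + v_{4} + v_{5} + v_{6} = 2·v_{9} — sig = (4; 2)
  {1,3,4,7,10}:  v_{1} + v_{3} + v_{4} + v_{7} + v_{10} = 0 — sig = (5; —)
  {1,4,6,7,10}:  v_{1} + v_{4} + v_{6} + v_{7} + v_{10} = v_{9} — sig = (5; 1)

so the primitive-relation signature multiset is
[(2; —), (2; 1), (2; 1,1,1), (2; 1,1,1), (2; 1,1,1,2), (2; 1,2), (2; 1,2,2,2), (2; 1,2,3,3), (3; 1), (3; 1), (4; 1), (4; 2), (5; —), (5; 1)]


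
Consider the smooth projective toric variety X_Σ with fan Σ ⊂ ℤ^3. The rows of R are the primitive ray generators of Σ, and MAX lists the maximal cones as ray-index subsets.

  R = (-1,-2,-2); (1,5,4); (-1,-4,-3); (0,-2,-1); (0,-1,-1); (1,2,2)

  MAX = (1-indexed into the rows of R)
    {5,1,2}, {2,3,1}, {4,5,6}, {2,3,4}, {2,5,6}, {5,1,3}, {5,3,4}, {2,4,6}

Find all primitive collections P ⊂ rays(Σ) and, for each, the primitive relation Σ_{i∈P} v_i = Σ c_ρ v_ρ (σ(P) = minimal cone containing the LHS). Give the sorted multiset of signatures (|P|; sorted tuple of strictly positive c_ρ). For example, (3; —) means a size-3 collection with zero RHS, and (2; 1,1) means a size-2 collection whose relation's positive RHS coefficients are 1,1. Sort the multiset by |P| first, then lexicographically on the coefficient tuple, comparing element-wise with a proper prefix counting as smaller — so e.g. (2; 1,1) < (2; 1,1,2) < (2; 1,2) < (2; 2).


Δ(Σ) — 6 vertices, 5 min non-faces:

  P={1,6}:  v_{1} + v_{6} = 0  ⇒ sig = (2; —)
  P={1,4}:  v_{1} + v_{4} = v_{3}  ⇒ sig = (2; 1)
  P={3,6}:  v_{3} + v_{6} = v_{4}  ⇒ sig = (2; 1)
  P={2,3,5}:  v_{2} + v_{3} + v_{5} = 0  ⇒ sig = (3; —)
  P={2,4,5}:  v_{2} + v_{4} + v_{5} = v_{6}  ⇒ sig = (3; 1)

so the primitive-relation signature multiset is
    (2; —)
    (2; 1)
    (2; 1)
    (3; —)
    (3; 1)
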